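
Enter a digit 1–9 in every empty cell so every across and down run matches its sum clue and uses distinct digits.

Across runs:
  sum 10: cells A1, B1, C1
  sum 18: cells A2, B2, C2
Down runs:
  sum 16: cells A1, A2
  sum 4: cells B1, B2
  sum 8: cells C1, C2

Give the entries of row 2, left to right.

16 in 2 cells must be {7,9}; 4 in 2 cells must be {1,3}.
The 10 across and the 16 down share only 7, so A1 = 7.
Given what's placed, B1 must be 1 to fit the 10 across and 4 down.
C1 = 10 − 8 = 2 completes the 10 across.
A2 = 16 − 7 = 9 completes the 16 down.
B2 = 4 − 1 = 3 completes the 4 down.
C2 = 18 − 12 = 6 completes the 18 across.

9 3 6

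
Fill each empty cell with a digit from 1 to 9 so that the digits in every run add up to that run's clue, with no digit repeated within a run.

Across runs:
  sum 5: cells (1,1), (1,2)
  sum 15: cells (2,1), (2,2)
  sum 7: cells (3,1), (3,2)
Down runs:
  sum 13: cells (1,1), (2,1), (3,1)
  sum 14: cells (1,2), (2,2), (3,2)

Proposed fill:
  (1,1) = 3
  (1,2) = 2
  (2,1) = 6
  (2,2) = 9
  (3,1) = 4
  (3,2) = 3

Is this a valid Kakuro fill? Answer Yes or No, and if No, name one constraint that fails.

Yes

Across: 3+2=5; 6+9=15; 4+3=7. Down: 3+6+4=13; 2+9+3=14. No digit repeats within any run.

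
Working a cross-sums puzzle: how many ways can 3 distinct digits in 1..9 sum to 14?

3 distinct digits from 1–9 sum between 6 and 24.

8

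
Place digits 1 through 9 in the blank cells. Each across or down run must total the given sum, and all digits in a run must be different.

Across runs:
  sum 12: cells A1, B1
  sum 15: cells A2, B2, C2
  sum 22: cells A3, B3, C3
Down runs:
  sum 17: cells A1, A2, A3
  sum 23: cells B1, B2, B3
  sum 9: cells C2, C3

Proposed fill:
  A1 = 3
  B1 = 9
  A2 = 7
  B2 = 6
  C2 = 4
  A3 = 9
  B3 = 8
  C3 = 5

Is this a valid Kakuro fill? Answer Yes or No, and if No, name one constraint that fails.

No — the down run A1–A3 sums to 19, not 17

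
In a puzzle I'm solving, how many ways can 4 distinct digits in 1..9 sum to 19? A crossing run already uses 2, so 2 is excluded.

6

4 distinct digits from 1–9 sum between 10 and 30.
Dropping sets that contain 2.
Enumerating: {1,3,6,9}, {1,3,7,8}, {1,4,5,9}, {1,4,6,8}, {1,5,6,7}, {3,4,5,7}.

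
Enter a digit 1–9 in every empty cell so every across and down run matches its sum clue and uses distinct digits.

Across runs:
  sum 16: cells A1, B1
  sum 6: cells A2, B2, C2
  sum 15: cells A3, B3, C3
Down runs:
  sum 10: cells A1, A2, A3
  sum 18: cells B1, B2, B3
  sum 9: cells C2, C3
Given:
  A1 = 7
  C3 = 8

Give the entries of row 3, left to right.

16 in 2 cells must be {7,9}; 6 in 3 cells must be {1,2,3}.
B1 = 16 − 7 = 9 completes the 16 across.
C2 = 9 − 8 = 1 completes the 9 down.
A2 = 2: the only remaining digit allowed by both the 6 across and the 10 down.
B2 = 6 − 3 = 3 completes the 6 across.
A3 = 10 − 9 = 1 completes the 10 down.
B3 = 15 − 9 = 6 completes the 15 across.

1, 6, 8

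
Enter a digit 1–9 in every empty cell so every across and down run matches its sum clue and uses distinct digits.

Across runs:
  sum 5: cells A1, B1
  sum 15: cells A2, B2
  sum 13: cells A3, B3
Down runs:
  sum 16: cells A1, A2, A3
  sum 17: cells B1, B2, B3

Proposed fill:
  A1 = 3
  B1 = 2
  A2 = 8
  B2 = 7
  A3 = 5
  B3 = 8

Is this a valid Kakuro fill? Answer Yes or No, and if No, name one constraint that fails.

Yes

Across: 3+2=5; 8+7=15; 5+8=13. Down: 3+8+5=16; 2+7+8=17. No digit repeats within any run.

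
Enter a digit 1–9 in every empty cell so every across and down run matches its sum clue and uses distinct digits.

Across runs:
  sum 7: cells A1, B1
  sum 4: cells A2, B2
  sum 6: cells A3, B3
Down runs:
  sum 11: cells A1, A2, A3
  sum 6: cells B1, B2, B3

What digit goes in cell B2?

3

4 in 2 cells must be {1,3}; 6 in 3 cells must be {1,2,3}.
Nothing is forced directly, so branch on A2, whose candidates are 1 or 3. If A2 = 3: that forces B2 = 1, B3 = 2, B1 = 3, after which A3 would have to be in {4} for the 6 across but in {1,2,6,7} for the 11 down — contradiction. So A2 = 1.
B2 = 4 − 1 = 3 completes the 4 across.
Nothing is forced directly, so branch on B1, whose candidates are 1 or 2. If B1 = 2: then A1 would have to be in {5} for the 7 across but in {2,3,4,6,7,8} for the 11 down — contradiction. So B1 = 1.
A1 = 7 − 1 = 6 completes the 7 across.
A3 = 11 − 7 = 4 completes the 11 down.
B3 = 6 − 4 = 2 completes the 6 across.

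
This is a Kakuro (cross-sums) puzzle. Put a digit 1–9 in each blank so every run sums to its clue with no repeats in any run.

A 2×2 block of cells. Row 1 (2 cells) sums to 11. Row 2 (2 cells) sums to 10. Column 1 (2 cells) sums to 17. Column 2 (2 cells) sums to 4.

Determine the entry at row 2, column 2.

17 in 2 cells must be {8,9}; 4 in 2 cells must be {1,3}.
The 11 across and the 4 down share only 3, so (1,2) = 3.
(2,2) = 4 − 3 = 1 completes the 4 down.
(1,1) = 11 − 3 = 8 completes the 11 across.
(2,1) = 10 − 1 = 9 completes the 10 across.

1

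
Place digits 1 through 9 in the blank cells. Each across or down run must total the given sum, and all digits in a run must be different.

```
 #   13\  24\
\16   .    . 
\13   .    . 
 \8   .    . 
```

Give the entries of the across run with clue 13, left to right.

16 in 2 cells must be {7,9}; 24 in 3 cells must be {7,8,9}.
The 8 across and the 24 down share only 7, so R3C2 = 7.
Given what's placed, R1C2 must be 9 to fit the 16 across and 24 down.
R2C2 = 24 − 16 = 8 completes the 24 down.
R3C1 = 8 − 7 = 1 completes the 8 across.
R1C1 = 16 − 9 = 7 completes the 16 across.
R2C1 = 13 − 8 = 5 completes the 13 across.

5 8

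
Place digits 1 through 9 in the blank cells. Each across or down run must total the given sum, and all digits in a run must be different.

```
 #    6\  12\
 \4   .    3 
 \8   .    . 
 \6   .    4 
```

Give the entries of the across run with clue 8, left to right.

3, 5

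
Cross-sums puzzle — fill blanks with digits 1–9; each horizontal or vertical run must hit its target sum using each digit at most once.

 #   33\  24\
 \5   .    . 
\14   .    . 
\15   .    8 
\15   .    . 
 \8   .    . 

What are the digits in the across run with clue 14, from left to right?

R3C1 = 15 − 8 = 7 completes the 15 across.
Nothing is forced directly, so branch on R1C1, whose candidates are 3 or 4. If R1C1 = 3: that forces R1C2 = 2, R5C1 = 6, after which R5C2 would have to be in {2} for the 8 across but in {1,3,4,5,6,7,9} for the 24 down — contradiction. So R1C1 = 4.
R1C2 = 5 − 4 = 1 completes the 5 across.
R5C1 = 5: the only remaining digit allowed by both the 8 across and the 33 down.
R5C2 = 8 − 5 = 3 completes the 8 across.
Given what's placed, R2C2 must be 5 to fit the 14 across and 24 down.
R4C2 = 24 − 17 = 7 completes the 24 down.
R2C1 = 14 − 5 = 9 completes the 14 across.

9 5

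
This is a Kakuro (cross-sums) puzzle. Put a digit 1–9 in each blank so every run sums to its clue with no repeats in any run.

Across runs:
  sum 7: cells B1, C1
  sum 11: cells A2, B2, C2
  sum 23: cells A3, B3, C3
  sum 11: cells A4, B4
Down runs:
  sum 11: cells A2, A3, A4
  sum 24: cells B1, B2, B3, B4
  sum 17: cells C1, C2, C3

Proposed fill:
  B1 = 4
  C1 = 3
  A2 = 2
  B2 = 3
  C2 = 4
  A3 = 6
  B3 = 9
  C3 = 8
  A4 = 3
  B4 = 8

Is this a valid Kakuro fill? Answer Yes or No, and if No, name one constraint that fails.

No — the down run C1–C3 sums to 15, not 17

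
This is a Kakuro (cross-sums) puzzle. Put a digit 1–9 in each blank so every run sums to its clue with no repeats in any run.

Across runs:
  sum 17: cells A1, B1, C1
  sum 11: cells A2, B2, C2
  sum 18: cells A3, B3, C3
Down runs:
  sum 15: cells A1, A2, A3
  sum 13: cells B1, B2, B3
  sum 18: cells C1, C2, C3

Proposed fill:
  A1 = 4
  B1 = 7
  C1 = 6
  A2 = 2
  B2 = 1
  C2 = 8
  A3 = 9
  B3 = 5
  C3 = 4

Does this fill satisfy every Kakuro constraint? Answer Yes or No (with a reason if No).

Across: 4+7+6=17; 2+1+8=11; 9+5+4=18. Down: 4+2+9=15; 7+1+5=13; 6+8+4=18. No digit repeats within any run.

Yes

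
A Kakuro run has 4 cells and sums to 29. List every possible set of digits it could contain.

{5,7,8,9}

4 distinct digits from 1–9 sum between 10 and 30.
Only one set works: {5,7,8,9}.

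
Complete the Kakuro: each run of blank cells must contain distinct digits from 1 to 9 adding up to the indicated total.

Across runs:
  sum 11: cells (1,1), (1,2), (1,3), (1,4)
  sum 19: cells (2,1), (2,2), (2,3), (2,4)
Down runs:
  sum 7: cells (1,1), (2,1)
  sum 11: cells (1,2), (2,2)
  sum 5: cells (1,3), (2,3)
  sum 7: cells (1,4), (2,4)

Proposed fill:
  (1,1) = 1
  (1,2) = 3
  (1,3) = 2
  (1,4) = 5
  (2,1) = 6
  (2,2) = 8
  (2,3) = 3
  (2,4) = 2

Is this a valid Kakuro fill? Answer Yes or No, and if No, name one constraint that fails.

Yes

Across: 1+3+2+5=11; 6+8+3+2=19. Down: 1+6=7; 3+8=11; 2+3=5; 5+2=7. No digit repeats within any run.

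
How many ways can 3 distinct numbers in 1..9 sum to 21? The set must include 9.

3 distinct digits from 1–9 sum between 6 and 24.
Keeping only sets containing 9.
Enumerating: {4,8,9}, {5,7,9}.

2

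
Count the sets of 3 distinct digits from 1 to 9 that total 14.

3 distinct digits from 1–9 sum between 6 and 24.

8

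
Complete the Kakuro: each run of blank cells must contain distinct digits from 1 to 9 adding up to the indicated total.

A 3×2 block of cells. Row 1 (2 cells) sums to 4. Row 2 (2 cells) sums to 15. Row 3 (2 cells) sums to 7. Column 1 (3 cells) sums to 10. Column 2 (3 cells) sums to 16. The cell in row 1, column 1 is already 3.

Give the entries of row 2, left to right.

4 in 2 cells must be {1,3}.
(1,2) = 4 − 3 = 1 completes the 4 across.
(2,1) = 6: the only remaining digit allowed by both the 15 across and the 10 down.
(2,2) = 15 − 6 = 9 completes the 15 across.
(3,1) = 10 − 9 = 1 completes the 10 down.
(3,2) = 7 − 1 = 6 completes the 7 across.

6 9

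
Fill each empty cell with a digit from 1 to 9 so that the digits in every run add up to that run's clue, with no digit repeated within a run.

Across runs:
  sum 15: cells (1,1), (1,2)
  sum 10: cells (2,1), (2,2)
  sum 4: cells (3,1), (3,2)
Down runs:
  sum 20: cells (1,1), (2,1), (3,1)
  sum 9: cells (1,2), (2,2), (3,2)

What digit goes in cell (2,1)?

4 in 2 cells must be {1,3}.
The 15 across and the 9 down share only 6, so (1,2) = 6.
The 4 across and the 20 down share only 3, so (3,1) = 3.
(3,2) = 4 − 3 = 1 completes the 4 across.
(1,1) = 15 − 6 = 9 completes the 15 across.
(2,1) = 20 − 12 = 8 completes the 20 down.
(2,2) = 10 − 8 = 2 completes the 10 across.

8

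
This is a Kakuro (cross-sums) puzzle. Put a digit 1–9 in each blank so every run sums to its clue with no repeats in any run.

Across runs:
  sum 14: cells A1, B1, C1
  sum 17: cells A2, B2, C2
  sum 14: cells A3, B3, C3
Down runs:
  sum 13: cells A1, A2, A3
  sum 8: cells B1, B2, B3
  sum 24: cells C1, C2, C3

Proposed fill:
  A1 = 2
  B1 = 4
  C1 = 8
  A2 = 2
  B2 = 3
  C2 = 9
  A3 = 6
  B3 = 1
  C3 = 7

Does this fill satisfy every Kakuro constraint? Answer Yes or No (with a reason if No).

No — the down run A1–A3 sums to 10, not 13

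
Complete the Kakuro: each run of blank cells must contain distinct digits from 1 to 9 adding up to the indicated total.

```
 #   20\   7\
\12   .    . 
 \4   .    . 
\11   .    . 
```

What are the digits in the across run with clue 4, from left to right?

4 in 2 cells must be {1,3}; 7 in 3 cells must be {1,2,4}.
The 12 across and the 7 down share only 4, so R1C2 = 4.
The 4 across and the 20 down share only 3, so R2C1 = 3.
R2C2 = 4 − 3 = 1 completes the 4 across.
R3C2 = 7 − 5 = 2 completes the 7 down.
R1C1 = 12 − 4 = 8 completes the 12 across.
R3C1 = 11 − 2 = 9 completes the 11 across.

3, 1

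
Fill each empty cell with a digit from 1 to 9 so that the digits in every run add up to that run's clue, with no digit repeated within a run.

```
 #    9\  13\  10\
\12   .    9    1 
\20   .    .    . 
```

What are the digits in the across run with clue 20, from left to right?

R1C1 = 12 − 10 = 2 completes the 12 across.
R2C1 = 9 − 2 = 7 completes the 9 down.
R2C2 = 13 − 9 = 4 completes the 13 down.
R2C3 = 20 − 11 = 9 completes the 20 across.

7 4 9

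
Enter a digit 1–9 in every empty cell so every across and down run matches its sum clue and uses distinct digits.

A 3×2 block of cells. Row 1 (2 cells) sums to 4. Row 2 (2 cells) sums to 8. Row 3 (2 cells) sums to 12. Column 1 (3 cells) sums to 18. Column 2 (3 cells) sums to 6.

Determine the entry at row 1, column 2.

4 in 2 cells must be {1,3}; 6 in 3 cells must be {1,2,3}.
The 12 across and the 6 down share only 3, so (3,2) = 3.
Given what's placed, (1,2) must be 1 to fit the 4 across and 6 down.
(2,2) = 6 − 4 = 2 completes the 6 down.
(3,1) = 12 − 3 = 9 completes the 12 across.
(1,1) = 4 − 1 = 3 completes the 4 across.
(2,1) = 8 − 2 = 6 completes the 8 across.

1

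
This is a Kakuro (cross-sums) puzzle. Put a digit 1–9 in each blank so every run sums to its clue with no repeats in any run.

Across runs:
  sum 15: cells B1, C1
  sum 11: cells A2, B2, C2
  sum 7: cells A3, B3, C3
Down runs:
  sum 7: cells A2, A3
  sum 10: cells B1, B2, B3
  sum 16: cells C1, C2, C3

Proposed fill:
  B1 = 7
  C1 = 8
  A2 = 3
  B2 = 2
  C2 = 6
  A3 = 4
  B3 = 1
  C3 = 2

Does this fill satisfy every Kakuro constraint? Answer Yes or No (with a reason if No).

Yes

Across: 7+8=15; 3+2+6=11; 4+1+2=7. Down: 3+4=7; 7+2+1=10; 8+6+2=16. No digit repeats within any run.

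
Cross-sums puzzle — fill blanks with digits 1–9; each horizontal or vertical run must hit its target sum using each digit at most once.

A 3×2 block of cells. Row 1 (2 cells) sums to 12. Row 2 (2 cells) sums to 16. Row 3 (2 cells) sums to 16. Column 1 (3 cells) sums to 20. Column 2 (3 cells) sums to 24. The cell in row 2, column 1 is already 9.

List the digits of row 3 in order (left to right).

7 9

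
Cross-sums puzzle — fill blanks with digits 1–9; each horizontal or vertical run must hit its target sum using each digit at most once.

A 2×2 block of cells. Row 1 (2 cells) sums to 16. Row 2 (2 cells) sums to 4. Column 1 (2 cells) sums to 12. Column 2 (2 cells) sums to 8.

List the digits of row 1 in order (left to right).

9 7

16 in 2 cells must be {7,9}; 4 in 2 cells must be {1,3}.
The 16 across and the 8 down share only 7, so (1,2) = 7.
The 4 across and the 12 down share only 3, so (2,1) = 3.
(2,2) = 4 − 3 = 1 completes the 4 across.
(1,1) = 16 − 7 = 9 completes the 16 across.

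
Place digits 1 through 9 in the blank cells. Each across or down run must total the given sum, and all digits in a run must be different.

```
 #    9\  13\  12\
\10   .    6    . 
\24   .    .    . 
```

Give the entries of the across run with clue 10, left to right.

24 in 3 cells must be {7,8,9}.
Given what's placed, R1C3 must be 3 to fit the 10 across and 12 down.
R2C2 = 13 − 6 = 7 completes the 13 down.
R2C3 = 12 − 3 = 9 completes the 12 down.
R1C1 = 10 − 9 = 1 completes the 10 across.
R2C1 = 24 − 16 = 8 completes the 24 across.

1, 6, 3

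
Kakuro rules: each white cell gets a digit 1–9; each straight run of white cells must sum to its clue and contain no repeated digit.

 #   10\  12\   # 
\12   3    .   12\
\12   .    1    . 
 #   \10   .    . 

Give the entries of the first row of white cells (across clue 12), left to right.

3 9

R1C2 = 12 − 3 = 9 completes the 12 across.
R2C1 = 10 − 3 = 7 completes the 10 down.
R2C3 = 12 − 8 = 4 completes the 12 across.
R3C2 = 12 − 10 = 2 completes the 12 down.
R3C3 = 10 − 2 = 8 completes the 10 across.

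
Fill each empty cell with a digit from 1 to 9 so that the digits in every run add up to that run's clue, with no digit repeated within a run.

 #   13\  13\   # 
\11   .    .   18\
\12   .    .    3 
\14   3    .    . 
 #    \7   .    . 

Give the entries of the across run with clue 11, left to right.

R4C3 = 6: the only remaining digit allowed by both the 7 across and the 18 down.
R3C3 = 18 − 9 = 9 completes the 18 down.
R4C2 = 7 − 6 = 1 completes the 7 across.
R3C2 = 14 − 12 = 2 completes the 14 across.
No cell is forced outright now. R2C2 can only be 4 or 7 (the digits allowed by both its 12 across and its 13 down). If R2C2 = 4: that forces R1C2 = 6, after which R2C1 would have to be in {5} for the 12 across but in {1,2,4,6,8,9} for the 13 down — contradiction. So R2C2 = 7.
R1C2 = 13 − 10 = 3 completes the 13 down.
R2C1 = 12 − 10 = 2 completes the 12 across.
R1C1 = 11 − 3 = 8 completes the 11 across.

8 3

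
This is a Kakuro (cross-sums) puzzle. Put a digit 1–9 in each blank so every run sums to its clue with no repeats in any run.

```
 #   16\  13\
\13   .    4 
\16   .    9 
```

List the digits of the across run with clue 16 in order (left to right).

16 in 2 cells must be {7,9}.
R1C1 = 13 − 4 = 9 completes the 13 across.
R2C1 = 16 − 9 = 7 completes the 16 across.

7 9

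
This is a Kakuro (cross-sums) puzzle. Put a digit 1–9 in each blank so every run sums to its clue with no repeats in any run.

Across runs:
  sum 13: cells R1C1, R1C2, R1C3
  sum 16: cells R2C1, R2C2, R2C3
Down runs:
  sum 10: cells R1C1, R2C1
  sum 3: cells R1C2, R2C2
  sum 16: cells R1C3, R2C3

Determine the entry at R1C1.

3 in 2 cells must be {1,2}; 16 in 2 cells must be {7,9}.
Nothing is forced directly, so branch on R1C3, whose candidates are 7 or 9. If R1C3 = 9: that forces R1C2 = 1, R2C2 = 2, after which R2C3 would have to be in {5,6,8,9} for the 16 across but in {7} for the 16 down — contradiction. So R1C3 = 7.
R2C3 = 16 − 7 = 9 completes the 16 down.
Nothing is forced directly, so branch on R1C2, whose candidates are 1 or 2. If R1C2 = 1: then R1C1 would have to be in {5} for the 13 across but in {1,2,3,4,6,7,8,9} for the 10 down — contradiction. So R1C2 = 2.
R1C1 = 13 − 9 = 4 completes the 13 across.
R2C1 = 10 − 4 = 6 completes the 10 down.
R2C2 = 16 − 15 = 1 completes the 16 across.

4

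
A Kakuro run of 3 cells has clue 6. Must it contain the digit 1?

Yes

The only way to make 6 from 3 distinct digits is {1,2,3}, which contains 1.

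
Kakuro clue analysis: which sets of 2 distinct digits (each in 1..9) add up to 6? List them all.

{1,5}; {2,4}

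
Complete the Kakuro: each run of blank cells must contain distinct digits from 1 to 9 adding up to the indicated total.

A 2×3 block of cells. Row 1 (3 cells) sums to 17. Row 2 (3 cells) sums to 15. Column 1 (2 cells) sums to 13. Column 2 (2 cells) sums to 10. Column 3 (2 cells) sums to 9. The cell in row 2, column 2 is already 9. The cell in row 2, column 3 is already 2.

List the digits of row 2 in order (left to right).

4, 9, 2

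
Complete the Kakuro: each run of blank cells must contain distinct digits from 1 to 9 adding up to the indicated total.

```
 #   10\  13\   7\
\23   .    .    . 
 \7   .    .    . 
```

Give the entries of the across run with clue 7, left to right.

23 in 3 cells must be {6,8,9}; 7 in 3 cells must be {1,2,4}.
The 23 across and the 7 down share only 6, so R1C3 = 6.
The 7 across and the 13 down share only 4, so R2C2 = 4.
R2C3 = 7 − 6 = 1 completes the 7 down.
R1C2 = 13 − 4 = 9 completes the 13 down.
R2C1 = 7 − 5 = 2 completes the 7 across.
R1C1 = 23 − 15 = 8 completes the 23 across.

2, 4, 1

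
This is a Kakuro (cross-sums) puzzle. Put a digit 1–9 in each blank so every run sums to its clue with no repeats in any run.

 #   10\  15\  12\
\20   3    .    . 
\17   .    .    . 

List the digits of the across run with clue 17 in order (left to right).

R2C1 = 10 − 3 = 7 completes the 10 down.
No cell is forced outright now. R1C2 can only be 8 or 9 (the digits allowed by both its 20 across and its 15 down). If R1C2 = 8: that forces R1C3 = 9, after which R2C2 would have to be in {1,2,4,6,8,9} for the 17 across but in {7} for the 15 down — contradiction. So R1C2 = 9.
R1C3 = 20 − 12 = 8 completes the 20 across.
R2C2 = 15 − 9 = 6 completes the 15 down.
R2C3 = 17 − 13 = 4 completes the 17 across.

7, 6, 4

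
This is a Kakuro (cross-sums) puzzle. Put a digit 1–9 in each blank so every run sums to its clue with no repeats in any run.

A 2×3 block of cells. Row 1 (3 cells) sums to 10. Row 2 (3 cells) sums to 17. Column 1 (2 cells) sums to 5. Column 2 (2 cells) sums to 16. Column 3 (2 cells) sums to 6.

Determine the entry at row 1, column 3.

1

16 in 2 cells must be {7,9}.
The 10 across and the 16 down share only 7, so (1,2) = 7.
(2,2) = 16 − 7 = 9 completes the 16 down.
Nothing is forced directly, so branch on (1,1), whose candidates are 1 or 2. If (1,1) = 1: that forces (1,3) = 2, after which (2,1) would have to be in {1,2,3,5,6,7} for the 17 across but in {4} for the 5 down — contradiction. So (1,1) = 2.
(1,3) = 10 − 9 = 1 completes the 10 across.
(2,1) = 5 − 2 = 3 completes the 5 down.
(2,3) = 17 − 12 = 5 completes the 17 across.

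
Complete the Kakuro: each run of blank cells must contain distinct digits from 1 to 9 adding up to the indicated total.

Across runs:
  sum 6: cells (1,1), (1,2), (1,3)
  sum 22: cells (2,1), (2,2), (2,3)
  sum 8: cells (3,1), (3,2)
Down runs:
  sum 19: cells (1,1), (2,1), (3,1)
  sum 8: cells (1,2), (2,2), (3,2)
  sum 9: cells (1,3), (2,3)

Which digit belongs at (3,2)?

6 in 3 cells must be {1,2,3}.
Only 5 fits (2,2) under both its across sum 22 and down sum 8.
Given what's placed, (2,3) must be 8 to fit the 22 across and 9 down.
(1,3) = 9 − 8 = 1 completes the 9 down.
(2,1) = 22 − 13 = 9 completes the 22 across.
(1,2) = 2: the only remaining digit allowed by both the 6 across and the 8 down.
(3,2) = 8 − 7 = 1 completes the 8 down.

1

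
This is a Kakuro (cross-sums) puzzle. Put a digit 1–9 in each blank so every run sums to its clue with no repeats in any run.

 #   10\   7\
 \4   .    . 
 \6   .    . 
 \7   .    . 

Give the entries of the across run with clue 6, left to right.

2 4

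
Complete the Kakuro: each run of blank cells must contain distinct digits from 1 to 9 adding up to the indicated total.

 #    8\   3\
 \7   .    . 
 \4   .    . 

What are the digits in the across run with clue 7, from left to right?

4 in 2 cells must be {1,3}; 3 in 2 cells must be {1,2}.
The 4 across and the 3 down share only 1, so R2C2 = 1.
R1C2 = 3 − 1 = 2 completes the 3 down.
R2C1 = 4 − 1 = 3 completes the 4 across.
R1C1 = 7 − 2 = 5 completes the 7 across.

5 2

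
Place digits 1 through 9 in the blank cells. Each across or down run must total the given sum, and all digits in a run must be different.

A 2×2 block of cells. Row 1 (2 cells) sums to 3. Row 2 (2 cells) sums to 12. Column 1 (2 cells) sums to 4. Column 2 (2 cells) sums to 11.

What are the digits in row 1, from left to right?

3 in 2 cells must be {1,2}; 4 in 2 cells must be {1,3}.
The 3 across and the 4 down share only 1, so (1,1) = 1.
(1,2) = 3 − 1 = 2 completes the 3 across.
(2,1) = 4 − 1 = 3 completes the 4 down.
(2,2) = 12 − 3 = 9 completes the 12 across.

1 2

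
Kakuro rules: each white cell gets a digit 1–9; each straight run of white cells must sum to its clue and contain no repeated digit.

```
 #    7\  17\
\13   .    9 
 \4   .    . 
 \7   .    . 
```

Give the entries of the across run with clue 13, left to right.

4, 9

4 in 2 cells must be {1,3}; 7 in 3 cells must be {1,2,4}.
R1C1 = 13 − 9 = 4 completes the 13 across.
Given what's placed, R2C1 must be 1 to fit the 4 across and 7 down.
R2C2 = 4 − 1 = 3 completes the 4 across.
R3C1 = 7 − 5 = 2 completes the 7 down.
R3C2 = 7 − 2 = 5 completes the 7 across.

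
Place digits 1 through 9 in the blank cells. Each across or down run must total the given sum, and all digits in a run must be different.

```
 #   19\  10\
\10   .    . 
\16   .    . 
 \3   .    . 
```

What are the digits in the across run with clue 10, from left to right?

8 2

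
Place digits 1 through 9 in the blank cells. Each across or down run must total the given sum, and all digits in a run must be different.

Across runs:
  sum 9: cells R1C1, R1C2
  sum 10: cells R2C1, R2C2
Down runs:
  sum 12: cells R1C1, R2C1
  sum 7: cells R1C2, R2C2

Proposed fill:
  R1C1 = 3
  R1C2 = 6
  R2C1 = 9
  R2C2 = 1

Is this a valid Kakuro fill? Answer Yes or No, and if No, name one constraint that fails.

Across: 3+6=9; 9+1=10. Down: 3+9=12; 6+1=7. No digit repeats within any run.

Yes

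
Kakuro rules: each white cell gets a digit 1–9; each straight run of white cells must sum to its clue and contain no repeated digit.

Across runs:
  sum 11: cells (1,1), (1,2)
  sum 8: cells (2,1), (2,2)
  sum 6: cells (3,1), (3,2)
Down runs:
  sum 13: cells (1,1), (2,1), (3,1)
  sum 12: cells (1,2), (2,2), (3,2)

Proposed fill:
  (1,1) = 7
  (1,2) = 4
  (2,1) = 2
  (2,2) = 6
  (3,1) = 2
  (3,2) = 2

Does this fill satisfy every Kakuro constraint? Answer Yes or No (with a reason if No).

No — the across run (3,1)–(3,2) sums to 4, not 6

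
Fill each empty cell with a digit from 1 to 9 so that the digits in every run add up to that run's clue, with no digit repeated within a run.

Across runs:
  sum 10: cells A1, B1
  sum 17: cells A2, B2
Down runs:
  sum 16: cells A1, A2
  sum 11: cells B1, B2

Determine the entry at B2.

17 in 2 cells must be {8,9}; 16 in 2 cells must be {7,9}.
The 17 across and the 16 down share only 9, so A2 = 9.
B2 = 17 − 9 = 8 completes the 17 across.
A1 = 16 − 9 = 7 completes the 16 down.
B1 = 10 − 7 = 3 completes the 10 across.

8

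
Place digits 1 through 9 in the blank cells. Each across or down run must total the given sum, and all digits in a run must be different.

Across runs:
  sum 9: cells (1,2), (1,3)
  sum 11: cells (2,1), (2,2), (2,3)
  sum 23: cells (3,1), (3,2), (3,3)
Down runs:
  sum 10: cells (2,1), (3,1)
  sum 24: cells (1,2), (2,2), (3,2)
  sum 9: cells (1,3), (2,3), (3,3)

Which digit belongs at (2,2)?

8

23 in 3 cells must be {6,8,9}; 24 in 3 cells must be {7,8,9}.
Only 6 fits (3,3) under both its across sum 23 and down sum 9.
Nothing is forced directly, so branch on (1,2), whose candidates are 7 or 8. If (1,2) = 8: that forces (1,3) = 1, (2,2) = 7, after which (2,3) would have to be in {1,3} for the 11 across but in {2} for the 9 down — contradiction. So (1,2) = 7.
(1,3) = 9 − 7 = 2 completes the 9 across.
(2,2) = 8: the only remaining digit allowed by both the 11 across and the 24 down.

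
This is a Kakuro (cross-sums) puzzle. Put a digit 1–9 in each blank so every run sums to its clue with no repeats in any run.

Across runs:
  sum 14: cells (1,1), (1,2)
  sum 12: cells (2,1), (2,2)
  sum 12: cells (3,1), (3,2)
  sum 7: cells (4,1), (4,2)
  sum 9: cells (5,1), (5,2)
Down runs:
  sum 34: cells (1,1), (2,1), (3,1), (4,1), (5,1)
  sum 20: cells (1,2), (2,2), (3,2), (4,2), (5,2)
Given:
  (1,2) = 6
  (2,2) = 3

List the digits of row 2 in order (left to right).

9 3

34 in 5 cells must be {4,6,7,8,9}.
(1,1) = 14 − 6 = 8 completes the 14 across.
(2,1) = 12 − 3 = 9 completes the 12 across.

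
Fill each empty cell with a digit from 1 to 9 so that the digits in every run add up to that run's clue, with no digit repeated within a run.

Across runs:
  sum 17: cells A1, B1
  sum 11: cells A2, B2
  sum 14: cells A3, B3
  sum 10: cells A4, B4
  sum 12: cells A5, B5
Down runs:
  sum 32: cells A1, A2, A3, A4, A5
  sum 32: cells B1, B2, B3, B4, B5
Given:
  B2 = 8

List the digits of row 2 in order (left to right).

3 8

17 in 2 cells must be {8,9}.
B1 = 9: the only remaining digit allowed by both the 17 across and the 32 down.
A2 = 11 − 8 = 3 completes the 11 across.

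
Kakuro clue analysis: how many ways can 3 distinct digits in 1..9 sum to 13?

7

3 distinct digits from 1–9 sum between 6 and 24.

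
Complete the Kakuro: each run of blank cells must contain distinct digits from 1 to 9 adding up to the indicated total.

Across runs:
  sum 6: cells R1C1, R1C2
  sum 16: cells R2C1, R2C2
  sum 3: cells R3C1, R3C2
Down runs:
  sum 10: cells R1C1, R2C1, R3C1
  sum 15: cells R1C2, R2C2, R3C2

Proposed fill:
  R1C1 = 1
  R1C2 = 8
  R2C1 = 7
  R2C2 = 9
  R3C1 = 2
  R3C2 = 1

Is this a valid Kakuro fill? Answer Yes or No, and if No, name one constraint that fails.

No — the down run R1C2–R3C2 sums to 18, not 15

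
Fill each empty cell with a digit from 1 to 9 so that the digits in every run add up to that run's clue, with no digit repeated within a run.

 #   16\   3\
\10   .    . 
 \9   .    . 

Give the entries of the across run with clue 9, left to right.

16 in 2 cells must be {7,9}; 3 in 2 cells must be {1,2}.
The 9 across and the 16 down share only 7, so R2C1 = 7.
R2C2 = 9 − 7 = 2 completes the 9 across.
R1C1 = 16 − 7 = 9 completes the 16 down.
R1C2 = 10 − 9 = 1 completes the 10 across.

7 2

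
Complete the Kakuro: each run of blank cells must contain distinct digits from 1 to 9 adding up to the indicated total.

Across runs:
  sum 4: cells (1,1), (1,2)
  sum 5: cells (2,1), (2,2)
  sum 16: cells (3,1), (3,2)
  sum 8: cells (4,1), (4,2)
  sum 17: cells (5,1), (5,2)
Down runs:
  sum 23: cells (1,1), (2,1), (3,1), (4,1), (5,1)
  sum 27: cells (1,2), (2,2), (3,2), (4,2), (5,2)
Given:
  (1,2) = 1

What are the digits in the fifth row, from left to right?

8 9

4 in 2 cells must be {1,3}; 16 in 2 cells must be {7,9}; 17 in 2 cells must be {8,9}.
(1,1) = 4 − 1 = 3 completes the 4 across.
Nothing is forced directly, so branch on (5,1), whose candidates are 8 or 9. If (5,1) = 9: then (3,1) would have to be in {7,9} for the 16 across but in {1,2,4,5,6,8} for the 23 down — contradiction. So (5,1) = 8.
(5,2) = 17 − 8 = 9 completes the 17 across.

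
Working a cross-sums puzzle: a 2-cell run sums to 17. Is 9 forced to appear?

Yes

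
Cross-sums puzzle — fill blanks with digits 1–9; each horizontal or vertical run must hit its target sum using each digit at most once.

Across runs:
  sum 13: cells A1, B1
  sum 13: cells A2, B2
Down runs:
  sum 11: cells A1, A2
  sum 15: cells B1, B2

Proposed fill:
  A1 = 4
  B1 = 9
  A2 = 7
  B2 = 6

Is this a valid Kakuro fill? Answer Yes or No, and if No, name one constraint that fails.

Yes

Across: 4+9=13; 7+6=13. Down: 4+7=11; 9+6=15. No digit repeats within any run.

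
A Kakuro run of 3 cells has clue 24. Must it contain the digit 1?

No

The only way to make 24 from 3 distinct digits is {7,8,9}, which does not contain 1.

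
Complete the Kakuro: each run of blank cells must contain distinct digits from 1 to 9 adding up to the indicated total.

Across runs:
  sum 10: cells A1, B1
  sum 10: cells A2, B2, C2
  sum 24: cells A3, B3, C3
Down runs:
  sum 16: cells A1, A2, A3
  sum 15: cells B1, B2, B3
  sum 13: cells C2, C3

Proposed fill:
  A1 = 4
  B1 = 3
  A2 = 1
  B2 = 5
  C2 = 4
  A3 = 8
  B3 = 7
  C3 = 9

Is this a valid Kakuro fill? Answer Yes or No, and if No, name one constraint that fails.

No — the down run A1–A3 sums to 13, not 16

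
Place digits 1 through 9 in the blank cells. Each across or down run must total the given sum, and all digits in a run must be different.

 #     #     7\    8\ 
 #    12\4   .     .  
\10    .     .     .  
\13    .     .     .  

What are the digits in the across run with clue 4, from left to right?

1 3

4 in 2 cells must be {1,3}; 7 in 3 cells must be {1,2,4}.
Only 1 fits R1C2 under both its across sum 4 and down sum 7.
R1C3 = 4 − 1 = 3 completes the 4 across.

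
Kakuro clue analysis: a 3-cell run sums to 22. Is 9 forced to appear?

Yes

Every partition of 22 into 3 distinct digits includes 9: {5,8,9}, {6,7,9}.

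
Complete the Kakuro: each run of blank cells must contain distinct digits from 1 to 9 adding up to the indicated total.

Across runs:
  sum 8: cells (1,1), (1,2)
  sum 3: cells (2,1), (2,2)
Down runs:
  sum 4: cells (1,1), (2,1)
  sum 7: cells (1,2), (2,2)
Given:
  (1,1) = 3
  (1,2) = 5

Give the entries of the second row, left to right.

3 in 2 cells must be {1,2}; 4 in 2 cells must be {1,3}.
(2,1) = 4 − 3 = 1 completes the 4 down.
(2,2) = 3 − 1 = 2 completes the 3 across.

1 2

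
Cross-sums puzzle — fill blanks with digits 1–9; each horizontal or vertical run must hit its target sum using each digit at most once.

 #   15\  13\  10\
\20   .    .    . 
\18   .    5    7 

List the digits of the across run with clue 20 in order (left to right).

9, 8, 3

R1C2 = 13 − 5 = 8 completes the 13 down.
R1C3 = 10 − 7 = 3 completes the 10 down.
R2C1 = 18 − 12 = 6 completes the 18 across.
R1C1 = 20 − 11 = 9 completes the 20 across.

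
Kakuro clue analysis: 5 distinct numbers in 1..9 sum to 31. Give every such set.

{1,6,7,8,9}; {2,5,7,8,9}; {3,4,7,8,9}; {3,5,6,8,9}; {4,5,6,7,9}

5 distinct digits from 1–9 sum between 15 and 35.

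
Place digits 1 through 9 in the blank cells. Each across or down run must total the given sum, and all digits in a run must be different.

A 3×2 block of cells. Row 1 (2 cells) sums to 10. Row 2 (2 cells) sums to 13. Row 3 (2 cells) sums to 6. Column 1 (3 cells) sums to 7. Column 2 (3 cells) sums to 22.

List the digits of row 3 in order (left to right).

1 5

7 in 3 cells must be {1,2,4}.
The 13 across and the 7 down share only 4, so (2,1) = 4.
(2,2) = 13 − 4 = 9 completes the 13 across.
Given what's placed, (3,2) must be 5 to fit the 6 across and 22 down.
(1,2) = 22 − 14 = 8 completes the 22 down.
(3,1) = 6 − 5 = 1 completes the 6 across.
(1,1) = 10 − 8 = 2 completes the 10 across.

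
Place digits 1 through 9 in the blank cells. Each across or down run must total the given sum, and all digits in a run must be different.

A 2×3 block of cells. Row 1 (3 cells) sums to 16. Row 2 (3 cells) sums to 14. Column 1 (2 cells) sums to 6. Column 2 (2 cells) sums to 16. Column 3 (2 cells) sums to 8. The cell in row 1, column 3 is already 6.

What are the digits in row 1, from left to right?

16 in 2 cells must be {7,9}.
(2,3) = 8 − 6 = 2 completes the 8 down.
Nothing is forced directly, so branch on (1,1), whose candidates are 1 or 2. If (1,1) = 2: then (1,2) would have to be in {8} for the 16 across but in {7,9} for the 16 down — contradiction. So (1,1) = 1.
(1,2) = 16 − 7 = 9 completes the 16 across.
(2,1) = 6 − 1 = 5 completes the 6 down.
(2,2) = 14 − 7 = 7 completes the 14 across.

1 9 6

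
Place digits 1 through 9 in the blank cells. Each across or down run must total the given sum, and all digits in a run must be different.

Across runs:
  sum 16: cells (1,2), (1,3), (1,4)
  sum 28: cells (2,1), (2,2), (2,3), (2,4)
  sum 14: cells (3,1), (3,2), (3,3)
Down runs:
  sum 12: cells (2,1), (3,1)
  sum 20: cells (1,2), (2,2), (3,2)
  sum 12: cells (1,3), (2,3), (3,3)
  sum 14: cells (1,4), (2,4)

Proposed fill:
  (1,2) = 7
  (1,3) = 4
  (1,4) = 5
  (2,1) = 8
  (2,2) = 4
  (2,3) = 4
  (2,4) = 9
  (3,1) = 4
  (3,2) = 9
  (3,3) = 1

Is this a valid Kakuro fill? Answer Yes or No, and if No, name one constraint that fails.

No — the across run (2,1)–(2,4) sums to 25, not 28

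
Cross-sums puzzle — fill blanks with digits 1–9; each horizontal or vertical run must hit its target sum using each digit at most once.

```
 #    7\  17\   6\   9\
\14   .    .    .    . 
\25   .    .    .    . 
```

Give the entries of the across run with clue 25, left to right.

4 9 5 7

17 in 2 cells must be {8,9}.
Only 8 fits R1C2 under both its across sum 14 and down sum 17.
R2C2 = 17 − 8 = 9 completes the 17 down.
Nothing is forced directly, so branch on R1C3, whose candidates are 1 or 2. If R1C3 = 2: that forces R2C3 = 4, R2C1 = 5, R2C4 = 7, after which R1C1 would have to be in {1,3} for the 14 across but in {2} for the 7 down — contradiction. So R1C3 = 1.
R2C3 = 6 − 1 = 5 completes the 6 down.
No cell is forced outright now. R2C1 can only be 3 or 4 (the digits allowed by both its 25 across and its 7 down). If R2C1 = 3: then R1C1 would have to be in {2,3} for the 14 across but in {4} for the 7 down — contradiction. So R2C1 = 4.
R1C1 = 7 − 4 = 3 completes the 7 down.
R1C4 = 14 − 12 = 2 completes the 14 across.
R2C4 = 25 − 18 = 7 completes the 25 across.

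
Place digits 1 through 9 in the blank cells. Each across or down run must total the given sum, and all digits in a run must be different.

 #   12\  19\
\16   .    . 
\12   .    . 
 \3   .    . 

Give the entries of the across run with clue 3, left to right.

1 2

16 in 2 cells must be {7,9}; 3 in 2 cells must be {1,2}.
The 3 across and the 19 down share only 2, so R3C2 = 2.
Given what's placed, R1C2 must be 9 to fit the 16 across and 19 down.
R2C2 = 19 − 11 = 8 completes the 19 down.
R3C1 = 3 − 2 = 1 completes the 3 across.
R1C1 = 16 − 9 = 7 completes the 16 across.
R2C1 = 12 − 8 = 4 completes the 12 across.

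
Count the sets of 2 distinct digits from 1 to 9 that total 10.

4

2 distinct digits from 1–9 sum between 3 and 17.
Enumerating: {1,9}, {2,8}, {3,7}, {4,6}.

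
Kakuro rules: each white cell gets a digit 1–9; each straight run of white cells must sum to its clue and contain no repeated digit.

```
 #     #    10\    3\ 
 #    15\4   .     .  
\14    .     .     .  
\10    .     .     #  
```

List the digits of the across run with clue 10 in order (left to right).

8 2

4 in 2 cells must be {1,3}; 3 in 2 cells must be {1,2}.
The 4 across and the 3 down share only 1, so R1C3 = 1.
R2C3 = 3 − 1 = 2 completes the 3 down.
R1C2 = 4 − 1 = 3 completes the 4 across.
R2C2 = 5: the only remaining digit allowed by both the 14 across and the 10 down.
R3C2 = 10 − 8 = 2 completes the 10 down.
R2C1 = 14 − 7 = 7 completes the 14 across.
R3C1 = 10 − 2 = 8 completes the 10 across.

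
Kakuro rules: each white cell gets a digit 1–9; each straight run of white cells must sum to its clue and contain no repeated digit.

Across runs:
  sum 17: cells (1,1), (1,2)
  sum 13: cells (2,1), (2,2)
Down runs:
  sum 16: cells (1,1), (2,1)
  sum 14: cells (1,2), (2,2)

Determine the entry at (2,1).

7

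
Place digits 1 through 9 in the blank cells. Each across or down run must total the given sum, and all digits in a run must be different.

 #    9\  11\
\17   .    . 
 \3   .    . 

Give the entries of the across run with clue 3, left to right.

17 in 2 cells must be {8,9}; 3 in 2 cells must be {1,2}.
The 17 across and the 9 down share only 8, so R1C1 = 8.
R1C2 = 17 − 8 = 9 completes the 17 across.
R2C1 = 9 − 8 = 1 completes the 9 down.
R2C2 = 3 − 1 = 2 completes the 3 across.

1, 2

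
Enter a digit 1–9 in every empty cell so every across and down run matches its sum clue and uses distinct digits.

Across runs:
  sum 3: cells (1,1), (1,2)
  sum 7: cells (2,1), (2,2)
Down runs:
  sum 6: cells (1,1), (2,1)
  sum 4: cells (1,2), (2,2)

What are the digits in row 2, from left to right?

4 3

3 in 2 cells must be {1,2}; 4 in 2 cells must be {1,3}.
The 3 across and the 4 down share only 1, so (1,2) = 1.
(2,2) = 4 − 1 = 3 completes the 4 down.
(1,1) = 3 − 1 = 2 completes the 3 across.
(2,1) = 7 − 3 = 4 completes the 7 across.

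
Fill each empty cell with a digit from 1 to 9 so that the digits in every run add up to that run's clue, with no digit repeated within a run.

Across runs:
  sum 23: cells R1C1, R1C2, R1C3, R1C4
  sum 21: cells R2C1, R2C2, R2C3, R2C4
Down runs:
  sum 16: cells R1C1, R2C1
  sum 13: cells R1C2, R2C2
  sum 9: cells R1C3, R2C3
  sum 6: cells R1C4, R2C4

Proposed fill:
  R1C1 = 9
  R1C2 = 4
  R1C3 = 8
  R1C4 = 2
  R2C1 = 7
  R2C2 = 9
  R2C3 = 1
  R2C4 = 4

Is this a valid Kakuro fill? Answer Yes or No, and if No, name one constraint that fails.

Across: 9+4+8+2=23; 7+9+1+4=21. Down: 9+7=16; 4+9=13; 8+1=9; 2+4=6. No digit repeats within any run.

Yes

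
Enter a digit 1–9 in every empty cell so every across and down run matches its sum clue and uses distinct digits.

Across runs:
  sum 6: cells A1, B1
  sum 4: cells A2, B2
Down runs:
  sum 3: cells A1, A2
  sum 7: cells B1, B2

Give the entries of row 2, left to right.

1, 3

4 in 2 cells must be {1,3}; 3 in 2 cells must be {1,2}.
The 4 across and the 3 down share only 1, so A2 = 1.
B2 = 4 − 1 = 3 completes the 4 across.
A1 = 3 − 1 = 2 completes the 3 down.
B1 = 6 − 2 = 4 completes the 6 across.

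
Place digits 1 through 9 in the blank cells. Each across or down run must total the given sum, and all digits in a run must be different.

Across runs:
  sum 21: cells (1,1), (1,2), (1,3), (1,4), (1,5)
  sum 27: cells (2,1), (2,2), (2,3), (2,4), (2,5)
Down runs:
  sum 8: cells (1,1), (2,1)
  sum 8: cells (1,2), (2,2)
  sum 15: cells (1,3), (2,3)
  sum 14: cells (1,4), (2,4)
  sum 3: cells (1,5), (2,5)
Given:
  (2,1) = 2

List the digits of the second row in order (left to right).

2, 7, 8, 9, 1

3 in 2 cells must be {1,2}.
(1,1) = 8 − 2 = 6 completes the 8 down.
(2,5) = 1: the only remaining digit allowed by both the 27 across and the 3 down.
(1,5) = 3 − 1 = 2 completes the 3 down.
Given what's placed, (2,2) must be 7 to fit the 27 across and 8 down.
(1,2) = 8 − 7 = 1 completes the 8 down.
No cell is forced outright now. (2,3) can only be 8 or 9 (the digits allowed by both its 27 across and its 15 down). If (2,3) = 9: then (1,3) would have to be in {3,4,5,7,8,9} for the 21 across but in {6} for the 15 down — contradiction. So (2,3) = 8.
(1,3) = 15 − 8 = 7 completes the 15 down.
(1,4) = 21 − 16 = 5 completes the 21 across.
(2,4) = 27 − 18 = 9 completes the 27 across.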